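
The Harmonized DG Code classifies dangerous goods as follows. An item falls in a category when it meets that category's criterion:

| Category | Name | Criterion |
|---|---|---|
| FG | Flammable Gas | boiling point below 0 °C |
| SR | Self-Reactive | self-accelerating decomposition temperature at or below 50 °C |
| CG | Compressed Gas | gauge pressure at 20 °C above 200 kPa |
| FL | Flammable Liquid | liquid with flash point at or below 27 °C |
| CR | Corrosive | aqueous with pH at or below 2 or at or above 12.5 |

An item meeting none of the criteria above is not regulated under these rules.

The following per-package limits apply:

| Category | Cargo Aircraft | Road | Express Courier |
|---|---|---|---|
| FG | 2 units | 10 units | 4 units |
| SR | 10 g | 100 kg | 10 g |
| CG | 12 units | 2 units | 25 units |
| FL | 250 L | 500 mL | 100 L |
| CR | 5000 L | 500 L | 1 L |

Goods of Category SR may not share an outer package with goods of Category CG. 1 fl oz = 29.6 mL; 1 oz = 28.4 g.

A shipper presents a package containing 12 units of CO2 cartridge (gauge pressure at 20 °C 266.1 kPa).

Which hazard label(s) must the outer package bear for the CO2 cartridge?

The CO2 cartridge has gauge pressure at 20 °C 266.1 kPa, which is > 200 kPa, so it is Category CG (Compressed Gas).
Only the Category CG label is required.

Category CG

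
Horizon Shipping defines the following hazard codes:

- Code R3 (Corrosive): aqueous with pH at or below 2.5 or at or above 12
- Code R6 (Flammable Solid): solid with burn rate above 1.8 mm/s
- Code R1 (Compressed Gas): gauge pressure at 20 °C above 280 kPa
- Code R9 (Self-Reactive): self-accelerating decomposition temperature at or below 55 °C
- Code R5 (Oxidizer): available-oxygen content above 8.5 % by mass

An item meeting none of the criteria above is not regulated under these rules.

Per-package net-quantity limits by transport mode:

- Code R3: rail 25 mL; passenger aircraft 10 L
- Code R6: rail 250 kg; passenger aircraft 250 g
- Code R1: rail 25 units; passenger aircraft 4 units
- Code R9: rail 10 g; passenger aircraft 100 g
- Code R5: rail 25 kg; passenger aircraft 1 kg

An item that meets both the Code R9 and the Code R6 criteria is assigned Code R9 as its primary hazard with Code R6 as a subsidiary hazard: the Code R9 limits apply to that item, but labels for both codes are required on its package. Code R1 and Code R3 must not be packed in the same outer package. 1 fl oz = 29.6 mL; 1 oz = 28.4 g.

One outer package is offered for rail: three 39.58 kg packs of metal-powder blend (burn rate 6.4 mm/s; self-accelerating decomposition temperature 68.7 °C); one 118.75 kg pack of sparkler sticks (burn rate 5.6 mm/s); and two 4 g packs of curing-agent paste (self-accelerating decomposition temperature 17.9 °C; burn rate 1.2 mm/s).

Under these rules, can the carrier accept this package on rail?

Metal-powder blend: burn rate 6.4 mm/s > 1.8 mm/s → Code R6 (Flammable Solid).
Sparkler sticks: burn rate 5.6 mm/s > 1.8 mm/s → Code R6 (Flammable Solid).
Curing-agent paste: self-accelerating decomposition temperature 17.9 °C ≤ 55 °C → Code R9 (Self-Reactive).
Total Code R6: (three 39.58 kg packs = 118.74 kg) + 118.75 kg = 237.49 kg.
That is within the Code R6 rail limit of 250 kg.
Code R9 quantity: two 4 g packs = 8 g.
8 g ≤ 10 g (rail limit, Code R9) — within limit.
The segregation rule (Code R1 with Code R3) does not apply to Code R6 with Code R9.
Every hazard code is within its rail limit and no segregation rule is violated.

Yes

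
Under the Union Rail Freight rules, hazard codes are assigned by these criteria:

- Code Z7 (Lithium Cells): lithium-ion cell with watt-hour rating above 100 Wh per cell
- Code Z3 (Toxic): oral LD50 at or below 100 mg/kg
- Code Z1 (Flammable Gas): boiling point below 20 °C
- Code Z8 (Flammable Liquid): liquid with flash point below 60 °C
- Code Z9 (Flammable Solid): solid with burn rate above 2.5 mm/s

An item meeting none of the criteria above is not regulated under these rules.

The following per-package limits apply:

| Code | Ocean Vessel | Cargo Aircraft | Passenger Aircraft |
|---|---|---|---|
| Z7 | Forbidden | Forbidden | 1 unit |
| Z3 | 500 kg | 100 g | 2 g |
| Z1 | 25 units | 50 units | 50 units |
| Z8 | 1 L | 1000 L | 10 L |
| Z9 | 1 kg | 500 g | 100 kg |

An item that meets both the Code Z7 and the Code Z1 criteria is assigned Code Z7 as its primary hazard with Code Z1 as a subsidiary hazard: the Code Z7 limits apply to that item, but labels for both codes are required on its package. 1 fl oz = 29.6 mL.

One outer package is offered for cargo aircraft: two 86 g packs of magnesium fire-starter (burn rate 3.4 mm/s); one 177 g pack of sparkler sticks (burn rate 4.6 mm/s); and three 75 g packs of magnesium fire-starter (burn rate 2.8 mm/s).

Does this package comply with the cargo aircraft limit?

No

Magnesium fire-starter: burn rate 3.4 mm/s > 2.5 mm/s → Code Z9 (Flammable Solid).
Burn rate 4.6 mm/s meets the Code Z9 criterion (Flammable Solid), so the sparkler sticks are Code Z9.
Burn rate 2.8 mm/s meets the Code Z9 criterion (Flammable Solid), so the magnesium fire-starter is Code Z9.
Code Z9 net quantity: (two 86 g packs = 172 g) + 177 g + (three 75 g packs = 225 g) = 574 g.
574 g > 500 g (cargo aircraft limit, Code Z9) — over the limit.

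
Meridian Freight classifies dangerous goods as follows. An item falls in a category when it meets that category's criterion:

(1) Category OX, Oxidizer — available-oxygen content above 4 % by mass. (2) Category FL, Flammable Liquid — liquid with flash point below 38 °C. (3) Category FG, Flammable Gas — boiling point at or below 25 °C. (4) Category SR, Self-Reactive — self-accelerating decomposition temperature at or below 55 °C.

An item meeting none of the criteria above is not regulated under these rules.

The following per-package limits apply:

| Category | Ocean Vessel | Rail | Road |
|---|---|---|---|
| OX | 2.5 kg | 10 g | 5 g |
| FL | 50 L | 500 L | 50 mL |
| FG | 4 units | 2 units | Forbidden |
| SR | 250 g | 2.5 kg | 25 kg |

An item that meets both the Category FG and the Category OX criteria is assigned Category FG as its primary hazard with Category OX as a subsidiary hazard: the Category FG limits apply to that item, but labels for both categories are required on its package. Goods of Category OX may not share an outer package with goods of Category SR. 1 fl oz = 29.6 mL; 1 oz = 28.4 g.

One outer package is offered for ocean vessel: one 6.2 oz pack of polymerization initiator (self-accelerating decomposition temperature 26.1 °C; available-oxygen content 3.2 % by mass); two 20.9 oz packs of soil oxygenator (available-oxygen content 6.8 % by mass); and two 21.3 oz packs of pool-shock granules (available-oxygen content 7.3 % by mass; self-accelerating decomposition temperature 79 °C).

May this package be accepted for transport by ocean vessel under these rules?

No

With self-accelerating decomposition temperature 26.1 °C (≤ 55 °C), the polymerization initiator falls in Category SR.
The soil oxygenator has available-oxygen content 6.8 % by mass, which is > 4 % by mass, so it is Category OX (Oxidizer).
With available-oxygen content 7.3 % by mass (> 4 % by mass), the pool-shock granules fall in Category OX.
Total Category OX: (two 20.9 oz packs = 1187.12 g) + (two 21.3 oz packs = 1209.84 g) = 2396.96 g.
2396.96 g is within the ocean vessel limit of 2.5 kg for Category OX.
Category SR quantity: one 6.2 oz pack = 176.08 g.
176.08 g is within the ocean vessel limit of 250 g for Category SR.
Category OX and Category SR may not share an outer package.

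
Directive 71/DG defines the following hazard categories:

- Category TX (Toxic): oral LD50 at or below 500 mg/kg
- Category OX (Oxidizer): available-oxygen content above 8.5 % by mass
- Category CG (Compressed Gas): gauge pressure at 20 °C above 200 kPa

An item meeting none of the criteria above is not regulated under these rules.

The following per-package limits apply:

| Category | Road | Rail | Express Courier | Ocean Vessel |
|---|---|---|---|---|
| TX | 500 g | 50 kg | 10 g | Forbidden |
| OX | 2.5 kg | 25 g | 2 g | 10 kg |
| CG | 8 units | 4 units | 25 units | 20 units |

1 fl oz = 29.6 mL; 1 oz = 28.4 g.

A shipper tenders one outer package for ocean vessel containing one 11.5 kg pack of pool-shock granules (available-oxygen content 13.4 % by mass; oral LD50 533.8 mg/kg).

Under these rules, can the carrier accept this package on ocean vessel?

No

Available-oxygen content 13.4 % by mass meets the Category OX criterion (Oxidizer), so the pool-shock granules are Category OX.
Category OX quantity: 11.5 kg.
11.5 kg exceeds the ocean vessel limit of 10 kg for Category OX.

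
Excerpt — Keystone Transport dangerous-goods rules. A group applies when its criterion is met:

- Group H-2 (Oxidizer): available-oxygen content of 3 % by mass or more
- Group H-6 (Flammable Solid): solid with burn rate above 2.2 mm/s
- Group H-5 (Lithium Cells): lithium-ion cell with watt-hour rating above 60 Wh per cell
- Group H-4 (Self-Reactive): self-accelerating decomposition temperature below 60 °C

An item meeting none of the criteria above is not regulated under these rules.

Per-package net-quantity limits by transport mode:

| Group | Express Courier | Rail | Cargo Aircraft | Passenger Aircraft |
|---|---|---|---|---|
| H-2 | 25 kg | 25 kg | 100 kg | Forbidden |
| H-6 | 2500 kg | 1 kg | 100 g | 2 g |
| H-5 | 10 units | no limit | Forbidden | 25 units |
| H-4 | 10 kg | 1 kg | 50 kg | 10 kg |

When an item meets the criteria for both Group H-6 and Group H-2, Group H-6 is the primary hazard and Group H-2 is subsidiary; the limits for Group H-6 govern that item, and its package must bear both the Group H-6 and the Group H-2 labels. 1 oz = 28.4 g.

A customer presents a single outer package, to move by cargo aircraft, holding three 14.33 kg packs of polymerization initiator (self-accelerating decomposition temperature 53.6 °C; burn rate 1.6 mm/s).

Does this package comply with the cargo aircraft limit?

Self-accelerating decomposition temperature 53.6 °C meets the Group H-4 criterion (Self-Reactive), so the polymerization initiator is Group H-4.
Group H-4 quantity: three 14.33 kg packs = 42.99 kg.
42.99 kg ≤ 50 kg (cargo aircraft limit, Group H-4) — within limit.

Yes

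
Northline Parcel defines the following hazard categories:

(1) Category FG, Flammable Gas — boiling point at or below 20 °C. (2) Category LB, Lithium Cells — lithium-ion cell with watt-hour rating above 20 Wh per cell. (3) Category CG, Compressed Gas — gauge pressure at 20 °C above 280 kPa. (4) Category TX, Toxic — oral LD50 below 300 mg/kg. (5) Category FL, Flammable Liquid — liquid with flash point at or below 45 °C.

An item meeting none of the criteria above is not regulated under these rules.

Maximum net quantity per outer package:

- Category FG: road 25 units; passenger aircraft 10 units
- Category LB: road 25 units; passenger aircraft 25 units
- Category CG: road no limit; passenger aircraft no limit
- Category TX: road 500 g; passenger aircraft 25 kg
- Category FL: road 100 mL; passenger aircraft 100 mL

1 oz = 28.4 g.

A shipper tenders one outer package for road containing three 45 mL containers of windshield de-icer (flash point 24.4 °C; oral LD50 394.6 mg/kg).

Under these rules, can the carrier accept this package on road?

No

Windshield de-icer: flash point 24.4 °C ≤ 45 °C → Category FL (Flammable Liquid).
Category FL quantity: three 45 mL containers = 135 mL.
135 mL > 100 mL (road limit, Category FL) — over the limit.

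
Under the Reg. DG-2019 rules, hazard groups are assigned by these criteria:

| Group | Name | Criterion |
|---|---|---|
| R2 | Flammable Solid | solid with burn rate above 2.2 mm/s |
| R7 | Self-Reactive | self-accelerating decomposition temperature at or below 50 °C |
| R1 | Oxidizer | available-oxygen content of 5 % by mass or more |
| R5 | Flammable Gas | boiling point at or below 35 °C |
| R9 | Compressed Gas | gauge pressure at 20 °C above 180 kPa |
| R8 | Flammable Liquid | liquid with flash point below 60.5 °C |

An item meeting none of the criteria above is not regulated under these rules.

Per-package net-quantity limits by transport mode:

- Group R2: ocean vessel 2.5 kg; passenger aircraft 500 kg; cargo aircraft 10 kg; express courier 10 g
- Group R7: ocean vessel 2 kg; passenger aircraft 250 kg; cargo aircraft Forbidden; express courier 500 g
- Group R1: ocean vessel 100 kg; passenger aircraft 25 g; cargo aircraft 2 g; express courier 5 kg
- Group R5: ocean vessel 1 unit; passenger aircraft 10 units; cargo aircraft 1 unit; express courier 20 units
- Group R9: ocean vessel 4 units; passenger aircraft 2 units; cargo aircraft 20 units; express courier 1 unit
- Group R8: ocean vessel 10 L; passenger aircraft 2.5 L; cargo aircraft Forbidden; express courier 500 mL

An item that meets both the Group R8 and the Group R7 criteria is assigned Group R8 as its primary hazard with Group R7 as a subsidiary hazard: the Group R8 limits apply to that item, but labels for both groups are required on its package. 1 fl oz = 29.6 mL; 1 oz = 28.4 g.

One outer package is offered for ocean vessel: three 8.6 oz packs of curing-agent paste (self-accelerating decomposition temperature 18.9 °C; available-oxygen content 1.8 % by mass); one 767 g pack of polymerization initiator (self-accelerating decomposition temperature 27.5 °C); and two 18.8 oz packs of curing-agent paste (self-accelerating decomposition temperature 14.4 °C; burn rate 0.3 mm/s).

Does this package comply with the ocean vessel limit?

No

Curing-agent paste: self-accelerating decomposition temperature 18.9 °C ≤ 50 °C → Group R7 (Self-Reactive).
Polymerization initiator: self-accelerating decomposition temperature 27.5 °C ≤ 50 °C → Group R7 (Self-Reactive).
Self-accelerating decomposition temperature 14.4 °C meets the Group R7 criterion (Self-Reactive), so the curing-agent paste is Group R7.
Total Group R7: (three 8.6 oz packs = 732.72 g) + 767 g + (two 18.8 oz packs = 1067.84 g) = 2567.56 g.
2567.56 g exceeds the ocean vessel limit of 2 kg for Group R7.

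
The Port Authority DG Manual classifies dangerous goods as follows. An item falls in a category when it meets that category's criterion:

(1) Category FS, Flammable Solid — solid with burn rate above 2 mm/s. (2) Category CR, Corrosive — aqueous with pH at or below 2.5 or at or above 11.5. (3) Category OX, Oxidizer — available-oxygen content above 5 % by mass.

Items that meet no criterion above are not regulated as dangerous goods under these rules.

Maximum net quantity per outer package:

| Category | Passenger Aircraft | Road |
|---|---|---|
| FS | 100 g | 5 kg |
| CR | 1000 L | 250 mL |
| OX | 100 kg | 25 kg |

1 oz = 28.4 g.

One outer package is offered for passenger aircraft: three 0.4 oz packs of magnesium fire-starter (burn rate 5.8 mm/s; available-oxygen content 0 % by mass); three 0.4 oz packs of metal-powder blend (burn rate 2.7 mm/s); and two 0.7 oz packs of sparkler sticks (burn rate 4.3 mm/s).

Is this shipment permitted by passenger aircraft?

Magnesium fire-starter: burn rate 5.8 mm/s > 2 mm/s → Category FS (Flammable Solid).
The metal-powder blend has burn rate 2.7 mm/s, which is > 2 mm/s, so it is Category FS (Flammable Solid).
Burn rate 4.3 mm/s meets the Category FS criterion (Flammable Solid), so the sparkler sticks are Category FS.
Category FS net quantity: (three 0.4 oz packs = 34.08 g) + (three 0.4 oz packs = 34.08 g) + (two 0.7 oz packs = 39.76 g) = 107.92 g.
107.92 g > 100 g (passenger aircraft limit, Category FS) — over the limit.

No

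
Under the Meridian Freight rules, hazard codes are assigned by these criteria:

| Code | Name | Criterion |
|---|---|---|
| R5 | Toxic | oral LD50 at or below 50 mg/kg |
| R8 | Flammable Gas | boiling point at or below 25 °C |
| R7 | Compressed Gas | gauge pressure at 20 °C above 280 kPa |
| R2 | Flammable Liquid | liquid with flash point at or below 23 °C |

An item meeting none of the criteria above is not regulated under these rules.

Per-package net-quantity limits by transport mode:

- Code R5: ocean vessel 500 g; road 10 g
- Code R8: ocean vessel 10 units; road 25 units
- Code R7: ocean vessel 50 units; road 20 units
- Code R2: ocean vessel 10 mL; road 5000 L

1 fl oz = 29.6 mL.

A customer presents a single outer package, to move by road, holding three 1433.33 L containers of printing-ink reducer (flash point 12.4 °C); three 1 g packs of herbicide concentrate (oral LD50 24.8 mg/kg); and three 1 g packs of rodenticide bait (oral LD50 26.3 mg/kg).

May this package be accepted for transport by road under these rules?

Yes

Flash point 12.4 °C meets the Code R2 criterion (Flammable Liquid), so the printing-ink reducer is Code R2.
Oral LD50 24.8 mg/kg meets the Code R5 criterion (Toxic), so the herbicide concentrate is Code R5.
Oral LD50 26.3 mg/kg meets the Code R5 criterion (Toxic), so the rodenticide bait is Code R5.
Code R2 quantity: three 1433.33 L containers = 4299.99 L.
That is within the Code R2 road limit of 5000 L.
Code R5 net quantity: (three 1 g packs = 3 g) + (three 1 g packs = 3 g) = 6 g.
6 g ≤ 10 g (road limit, Code R5) — within limit.
Every hazard code is within its road limit and no segregation rule is violated.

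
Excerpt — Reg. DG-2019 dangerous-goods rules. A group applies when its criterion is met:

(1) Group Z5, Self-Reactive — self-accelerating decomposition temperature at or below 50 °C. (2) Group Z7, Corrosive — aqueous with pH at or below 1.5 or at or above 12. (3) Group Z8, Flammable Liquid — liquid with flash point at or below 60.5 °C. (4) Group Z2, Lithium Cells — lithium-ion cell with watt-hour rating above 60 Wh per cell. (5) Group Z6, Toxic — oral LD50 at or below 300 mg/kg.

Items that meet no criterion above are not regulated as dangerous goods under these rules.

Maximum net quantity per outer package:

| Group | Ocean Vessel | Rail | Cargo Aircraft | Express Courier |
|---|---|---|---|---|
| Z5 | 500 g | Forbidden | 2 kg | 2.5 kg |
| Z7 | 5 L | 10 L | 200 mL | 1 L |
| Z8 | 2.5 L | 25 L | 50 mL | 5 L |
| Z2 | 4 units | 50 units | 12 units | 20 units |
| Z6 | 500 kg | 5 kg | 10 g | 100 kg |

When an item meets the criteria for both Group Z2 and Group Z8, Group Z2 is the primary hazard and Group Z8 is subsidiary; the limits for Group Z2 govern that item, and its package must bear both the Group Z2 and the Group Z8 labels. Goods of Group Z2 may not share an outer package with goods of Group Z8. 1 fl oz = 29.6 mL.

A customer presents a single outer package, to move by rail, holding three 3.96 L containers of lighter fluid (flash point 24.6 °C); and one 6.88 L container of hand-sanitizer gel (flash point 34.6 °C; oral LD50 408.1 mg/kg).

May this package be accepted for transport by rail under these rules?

The lighter fluid has flash point 24.6 °C, which is ≤ 60.5 °C, so it is Group Z8 (Flammable Liquid).
The hand-sanitizer gel has flash point 34.6 °C, which is ≤ 60.5 °C, so it is Group Z8 (Flammable Liquid).
Group Z8 net quantity: (three 3.96 L containers = 11.88 L) + 6.88 L = 18.76 L.
18.76 L ≤ 25 L (rail limit, Group Z8) — within limit.

Yes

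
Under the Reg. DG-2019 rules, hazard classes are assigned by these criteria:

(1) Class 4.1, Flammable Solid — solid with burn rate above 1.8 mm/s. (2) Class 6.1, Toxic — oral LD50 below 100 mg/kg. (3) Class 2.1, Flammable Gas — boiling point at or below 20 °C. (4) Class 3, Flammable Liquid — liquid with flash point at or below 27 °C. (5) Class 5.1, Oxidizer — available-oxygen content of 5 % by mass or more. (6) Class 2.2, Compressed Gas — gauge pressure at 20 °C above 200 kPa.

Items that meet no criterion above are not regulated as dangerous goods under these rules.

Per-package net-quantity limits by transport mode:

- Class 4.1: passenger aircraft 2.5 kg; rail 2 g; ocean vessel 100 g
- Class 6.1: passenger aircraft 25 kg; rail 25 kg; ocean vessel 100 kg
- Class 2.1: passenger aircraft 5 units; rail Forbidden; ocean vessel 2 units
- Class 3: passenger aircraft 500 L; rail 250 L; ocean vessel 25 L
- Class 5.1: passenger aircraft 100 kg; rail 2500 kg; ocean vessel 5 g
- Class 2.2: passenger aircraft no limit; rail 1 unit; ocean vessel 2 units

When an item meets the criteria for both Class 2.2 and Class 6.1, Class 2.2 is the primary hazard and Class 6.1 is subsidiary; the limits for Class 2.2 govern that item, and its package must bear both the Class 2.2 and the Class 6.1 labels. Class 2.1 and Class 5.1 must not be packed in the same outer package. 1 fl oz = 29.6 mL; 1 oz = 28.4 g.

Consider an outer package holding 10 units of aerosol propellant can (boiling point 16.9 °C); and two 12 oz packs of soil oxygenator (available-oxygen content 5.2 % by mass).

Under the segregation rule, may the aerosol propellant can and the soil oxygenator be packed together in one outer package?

No

With boiling point 16.9 °C (≤ 20 °C), the aerosol propellant can falls in Class 2.1.
Available-oxygen content 5.2 % by mass meets the Class 5.1 criterion (Oxidizer), so the soil oxygenator is Class 5.1.
Class 2.1 and Class 5.1 may not share an outer package.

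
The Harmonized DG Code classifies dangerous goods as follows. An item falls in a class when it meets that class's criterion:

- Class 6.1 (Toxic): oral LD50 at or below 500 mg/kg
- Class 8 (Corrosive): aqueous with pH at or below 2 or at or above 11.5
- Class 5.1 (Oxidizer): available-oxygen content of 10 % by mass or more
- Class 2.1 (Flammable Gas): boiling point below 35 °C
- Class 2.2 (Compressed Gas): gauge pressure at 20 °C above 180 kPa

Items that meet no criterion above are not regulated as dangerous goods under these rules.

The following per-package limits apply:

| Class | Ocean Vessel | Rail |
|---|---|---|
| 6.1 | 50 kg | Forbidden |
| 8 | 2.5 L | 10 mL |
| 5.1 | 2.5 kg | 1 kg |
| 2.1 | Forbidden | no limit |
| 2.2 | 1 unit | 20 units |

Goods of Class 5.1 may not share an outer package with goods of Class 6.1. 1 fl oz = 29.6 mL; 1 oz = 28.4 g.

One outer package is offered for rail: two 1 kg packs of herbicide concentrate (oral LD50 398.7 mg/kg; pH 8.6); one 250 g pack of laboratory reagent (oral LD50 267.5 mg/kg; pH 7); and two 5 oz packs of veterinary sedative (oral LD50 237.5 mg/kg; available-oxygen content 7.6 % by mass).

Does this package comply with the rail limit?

No

Herbicide concentrate: oral LD50 398.7 mg/kg ≤ 500 mg/kg → Class 6.1 (Toxic).
With oral LD50 267.5 mg/kg (≤ 500 mg/kg), the laboratory reagent falls in Class 6.1.
Oral LD50 237.5 mg/kg meets the Class 6.1 criterion (Toxic), so the veterinary sedative is Class 6.1.
Total Class 6.1: (two 1 kg packs = 2 kg) + 250 g + (two 5 oz packs = 284 g) = 2.534 kg.
By rail, Class 6.1 is Forbidden regardless of quantity.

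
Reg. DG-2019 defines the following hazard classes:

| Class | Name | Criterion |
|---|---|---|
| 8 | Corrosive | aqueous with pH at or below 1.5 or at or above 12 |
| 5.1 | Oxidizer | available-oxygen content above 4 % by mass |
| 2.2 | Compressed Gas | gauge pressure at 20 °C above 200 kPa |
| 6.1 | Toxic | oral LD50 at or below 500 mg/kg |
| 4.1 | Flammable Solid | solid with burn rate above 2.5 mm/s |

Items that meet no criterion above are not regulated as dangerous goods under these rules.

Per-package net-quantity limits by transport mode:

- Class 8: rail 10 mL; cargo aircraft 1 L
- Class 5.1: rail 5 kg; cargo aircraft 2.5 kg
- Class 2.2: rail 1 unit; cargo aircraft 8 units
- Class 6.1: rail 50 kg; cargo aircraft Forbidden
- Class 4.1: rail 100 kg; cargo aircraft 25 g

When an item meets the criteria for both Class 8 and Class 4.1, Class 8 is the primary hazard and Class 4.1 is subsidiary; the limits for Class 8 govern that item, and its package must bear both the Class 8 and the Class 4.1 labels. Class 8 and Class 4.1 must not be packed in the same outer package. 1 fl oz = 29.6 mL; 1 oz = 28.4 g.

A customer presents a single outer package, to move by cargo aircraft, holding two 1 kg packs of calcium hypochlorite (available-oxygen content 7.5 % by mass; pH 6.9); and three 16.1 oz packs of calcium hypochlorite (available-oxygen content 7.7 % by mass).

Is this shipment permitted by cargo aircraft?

The calcium hypochlorite has available-oxygen content 7.5 % by mass, which is > 4 % by mass, so it is Class 5.1 (Oxidizer).
The calcium hypochlorite has available-oxygen content 7.7 % by mass, which is > 4 % by mass, so it is Class 5.1 (Oxidizer).
Total Class 5.1: (two 1 kg packs = 2 kg) + (three 16.1 oz packs = 1371.72 g) = 3371.72 g.
3371.72 g exceeds the cargo aircraft limit of 2.5 kg for Class 5.1.

No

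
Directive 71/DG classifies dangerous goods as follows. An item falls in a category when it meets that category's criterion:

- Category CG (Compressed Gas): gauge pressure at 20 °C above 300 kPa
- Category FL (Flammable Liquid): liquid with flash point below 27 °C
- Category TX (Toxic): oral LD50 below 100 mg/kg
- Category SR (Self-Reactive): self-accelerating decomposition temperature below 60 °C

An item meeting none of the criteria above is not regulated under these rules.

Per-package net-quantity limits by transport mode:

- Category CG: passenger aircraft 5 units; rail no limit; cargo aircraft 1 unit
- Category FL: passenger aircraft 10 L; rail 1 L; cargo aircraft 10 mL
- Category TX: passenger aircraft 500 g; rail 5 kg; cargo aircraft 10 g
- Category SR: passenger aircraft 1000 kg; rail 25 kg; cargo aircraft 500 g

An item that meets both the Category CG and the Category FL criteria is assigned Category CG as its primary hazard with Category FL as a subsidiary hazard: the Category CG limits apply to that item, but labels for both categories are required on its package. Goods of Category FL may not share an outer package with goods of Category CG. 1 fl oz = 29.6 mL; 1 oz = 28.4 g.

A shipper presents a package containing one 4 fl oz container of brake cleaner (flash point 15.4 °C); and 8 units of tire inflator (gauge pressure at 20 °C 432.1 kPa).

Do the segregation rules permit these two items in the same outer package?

With flash point 15.4 °C (< 27 °C), the brake cleaner falls in Category FL.
Tire inflator: gauge pressure at 20 °C 432.1 kPa > 300 kPa → Category CG (Compressed Gas).
Category FL and Category CG may not share an outer package.

No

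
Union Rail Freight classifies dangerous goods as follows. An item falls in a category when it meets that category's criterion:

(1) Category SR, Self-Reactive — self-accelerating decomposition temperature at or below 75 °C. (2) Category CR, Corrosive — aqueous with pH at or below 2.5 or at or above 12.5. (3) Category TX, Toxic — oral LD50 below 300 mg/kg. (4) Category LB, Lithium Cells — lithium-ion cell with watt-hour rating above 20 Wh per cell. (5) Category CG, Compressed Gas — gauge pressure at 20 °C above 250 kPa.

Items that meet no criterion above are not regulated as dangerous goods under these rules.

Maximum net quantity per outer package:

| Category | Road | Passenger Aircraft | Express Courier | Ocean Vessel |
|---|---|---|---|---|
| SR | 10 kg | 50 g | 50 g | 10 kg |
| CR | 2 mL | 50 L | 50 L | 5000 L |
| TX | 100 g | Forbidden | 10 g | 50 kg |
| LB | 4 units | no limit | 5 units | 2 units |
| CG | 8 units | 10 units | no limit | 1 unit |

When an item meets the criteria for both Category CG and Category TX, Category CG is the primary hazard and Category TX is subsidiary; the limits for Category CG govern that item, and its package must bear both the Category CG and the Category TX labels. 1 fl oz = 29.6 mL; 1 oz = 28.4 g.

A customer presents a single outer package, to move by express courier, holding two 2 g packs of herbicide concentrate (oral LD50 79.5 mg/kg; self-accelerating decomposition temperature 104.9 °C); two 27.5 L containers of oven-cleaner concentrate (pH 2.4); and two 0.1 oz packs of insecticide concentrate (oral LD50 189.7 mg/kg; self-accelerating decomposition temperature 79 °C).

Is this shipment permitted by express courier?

No

The herbicide concentrate has oral LD50 79.5 mg/kg, which is < 300 mg/kg, so it is Category TX (Toxic).
With pH 2.4 (≤ 2.5), the oven-cleaner concentrate falls in Category CR.
With oral LD50 189.7 mg/kg (< 300 mg/kg), the insecticide concentrate falls in Category TX.
Category TX net quantity: (two 2 g packs = 4 g) + (two 0.1 oz packs = 5.68 g) = 9.68 g.
9.68 g is within the express courier limit of 10 g for Category TX.
Category CR quantity: two 27.5 L containers = 55 L.
55 L > 50 L (express courier limit, Category CR) — over the limit.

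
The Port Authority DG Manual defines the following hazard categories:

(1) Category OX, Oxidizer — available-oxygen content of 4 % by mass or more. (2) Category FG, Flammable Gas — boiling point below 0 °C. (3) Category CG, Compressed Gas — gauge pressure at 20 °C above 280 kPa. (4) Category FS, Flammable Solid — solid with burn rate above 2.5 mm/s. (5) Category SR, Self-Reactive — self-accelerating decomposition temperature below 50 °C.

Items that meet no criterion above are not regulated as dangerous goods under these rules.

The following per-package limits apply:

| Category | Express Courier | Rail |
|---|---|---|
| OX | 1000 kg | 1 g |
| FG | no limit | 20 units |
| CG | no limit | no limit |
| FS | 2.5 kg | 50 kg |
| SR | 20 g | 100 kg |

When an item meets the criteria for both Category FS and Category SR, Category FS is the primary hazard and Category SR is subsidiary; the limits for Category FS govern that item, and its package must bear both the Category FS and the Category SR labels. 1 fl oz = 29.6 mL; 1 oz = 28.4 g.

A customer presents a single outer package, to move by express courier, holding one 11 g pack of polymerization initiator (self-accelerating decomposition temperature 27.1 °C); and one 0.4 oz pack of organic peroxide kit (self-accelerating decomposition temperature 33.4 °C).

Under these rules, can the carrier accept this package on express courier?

No

The polymerization initiator has self-accelerating decomposition temperature 27.1 °C, which is < 50 °C, so it is Category SR (Self-Reactive).
With self-accelerating decomposition temperature 33.4 °C (< 50 °C), the organic peroxide kit falls in Category SR.
Category SR net quantity: 11 g + (one 0.4 oz pack = 11.36 g) = 22.36 g.
22.36 g > 20 g (express courier limit, Category SR) — over the limit.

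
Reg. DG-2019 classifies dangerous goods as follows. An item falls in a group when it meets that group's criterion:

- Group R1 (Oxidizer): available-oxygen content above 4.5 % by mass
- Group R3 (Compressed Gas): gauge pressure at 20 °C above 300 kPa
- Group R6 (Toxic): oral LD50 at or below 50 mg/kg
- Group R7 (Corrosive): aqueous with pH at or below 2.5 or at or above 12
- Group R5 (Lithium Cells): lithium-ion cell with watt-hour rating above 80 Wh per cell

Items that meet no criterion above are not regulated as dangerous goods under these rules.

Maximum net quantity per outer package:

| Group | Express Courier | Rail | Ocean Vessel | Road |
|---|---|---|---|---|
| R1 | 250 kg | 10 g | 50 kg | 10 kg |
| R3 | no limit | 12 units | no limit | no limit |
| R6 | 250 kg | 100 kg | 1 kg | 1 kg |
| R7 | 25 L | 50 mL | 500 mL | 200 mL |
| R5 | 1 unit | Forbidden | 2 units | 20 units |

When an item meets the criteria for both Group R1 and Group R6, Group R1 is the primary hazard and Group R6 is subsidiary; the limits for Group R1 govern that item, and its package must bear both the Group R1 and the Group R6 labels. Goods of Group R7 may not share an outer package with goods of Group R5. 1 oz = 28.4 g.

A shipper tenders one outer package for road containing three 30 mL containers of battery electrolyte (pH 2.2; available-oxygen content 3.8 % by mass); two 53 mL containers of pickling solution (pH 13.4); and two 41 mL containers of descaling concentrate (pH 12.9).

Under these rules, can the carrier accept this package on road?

No

The battery electrolyte has pH 2.2, which is ≤ 2.5, so it is Group R7 (Corrosive).
Pickling solution: pH 13.4 ≥ 12 → Group R7 (Corrosive).
pH 12.9 meets the Group R7 criterion (Corrosive), so the descaling concentrate is Group R7.
Group R7 net quantity: (three 30 mL containers = 90 mL) + (two 53 mL containers = 106 mL) + (two 41 mL containers = 82 mL) = 278 mL.
278 mL exceeds the road limit of 200 mL for Group R7.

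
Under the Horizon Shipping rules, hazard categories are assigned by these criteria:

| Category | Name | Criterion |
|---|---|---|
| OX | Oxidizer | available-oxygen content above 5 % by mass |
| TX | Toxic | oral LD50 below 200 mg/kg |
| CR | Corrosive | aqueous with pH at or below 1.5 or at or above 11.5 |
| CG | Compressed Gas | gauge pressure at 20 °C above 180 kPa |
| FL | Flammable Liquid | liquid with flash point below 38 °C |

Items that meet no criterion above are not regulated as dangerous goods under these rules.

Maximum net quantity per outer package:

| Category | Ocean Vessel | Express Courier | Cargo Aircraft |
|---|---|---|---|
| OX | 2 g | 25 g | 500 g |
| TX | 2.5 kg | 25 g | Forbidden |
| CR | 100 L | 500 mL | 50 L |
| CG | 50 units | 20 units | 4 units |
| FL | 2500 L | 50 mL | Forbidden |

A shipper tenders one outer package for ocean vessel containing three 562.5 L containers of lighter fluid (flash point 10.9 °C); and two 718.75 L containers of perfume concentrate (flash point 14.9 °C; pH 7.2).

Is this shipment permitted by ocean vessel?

No

With flash point 10.9 °C (< 38 °C), the lighter fluid falls in Category FL.
Flash point 14.9 °C meets the Category FL criterion (Flammable Liquid), so the perfume concentrate is Category FL.
Total Category FL: (three 562.5 L containers = 1687.5 L) + (two 718.75 L containers = 1437.5 L) = 3125 L.
3125 L > 2500 L (ocean vessel limit, Category FL) — over the limit.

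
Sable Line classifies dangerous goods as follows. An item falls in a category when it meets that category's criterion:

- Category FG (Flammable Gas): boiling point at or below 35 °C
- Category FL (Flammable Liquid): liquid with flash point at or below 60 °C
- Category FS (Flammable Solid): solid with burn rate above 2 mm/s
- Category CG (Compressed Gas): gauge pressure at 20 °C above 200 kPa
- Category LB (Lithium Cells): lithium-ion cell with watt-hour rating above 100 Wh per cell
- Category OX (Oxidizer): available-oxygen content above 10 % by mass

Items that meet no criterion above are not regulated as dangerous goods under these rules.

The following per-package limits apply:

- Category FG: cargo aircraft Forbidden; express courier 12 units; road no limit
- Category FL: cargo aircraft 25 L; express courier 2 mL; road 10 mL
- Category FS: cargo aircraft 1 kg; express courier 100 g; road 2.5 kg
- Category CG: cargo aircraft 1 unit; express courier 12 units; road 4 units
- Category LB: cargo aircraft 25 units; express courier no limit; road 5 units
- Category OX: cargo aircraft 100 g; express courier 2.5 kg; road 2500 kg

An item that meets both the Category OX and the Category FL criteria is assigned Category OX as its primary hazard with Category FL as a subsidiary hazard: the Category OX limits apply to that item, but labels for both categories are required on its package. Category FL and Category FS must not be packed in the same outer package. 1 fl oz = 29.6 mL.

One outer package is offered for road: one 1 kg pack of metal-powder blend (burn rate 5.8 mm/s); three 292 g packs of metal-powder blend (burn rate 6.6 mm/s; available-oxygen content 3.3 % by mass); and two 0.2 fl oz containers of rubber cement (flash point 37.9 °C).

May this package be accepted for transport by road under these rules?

No

The metal-powder blend has burn rate 5.8 mm/s, which is > 2 mm/s, so it is Category FS (Flammable Solid).
With burn rate 6.6 mm/s (> 2 mm/s), the metal-powder blend falls in Category FS.
Flash point 37.9 °C meets the Category FL criterion (Flammable Liquid), so the rubber cement is Category FL.
Category FL quantity: two 0.2 fl oz containers = 11.84 mL.
11.84 mL > 10 mL (road limit, Category FL) — over the limit.
Total Category FS: 1 kg + (three 292 g packs = 876 g) = 1.876 kg.
That is within the Category FS road limit of 2.5 kg.
Category FL and Category FS may not share an outer package.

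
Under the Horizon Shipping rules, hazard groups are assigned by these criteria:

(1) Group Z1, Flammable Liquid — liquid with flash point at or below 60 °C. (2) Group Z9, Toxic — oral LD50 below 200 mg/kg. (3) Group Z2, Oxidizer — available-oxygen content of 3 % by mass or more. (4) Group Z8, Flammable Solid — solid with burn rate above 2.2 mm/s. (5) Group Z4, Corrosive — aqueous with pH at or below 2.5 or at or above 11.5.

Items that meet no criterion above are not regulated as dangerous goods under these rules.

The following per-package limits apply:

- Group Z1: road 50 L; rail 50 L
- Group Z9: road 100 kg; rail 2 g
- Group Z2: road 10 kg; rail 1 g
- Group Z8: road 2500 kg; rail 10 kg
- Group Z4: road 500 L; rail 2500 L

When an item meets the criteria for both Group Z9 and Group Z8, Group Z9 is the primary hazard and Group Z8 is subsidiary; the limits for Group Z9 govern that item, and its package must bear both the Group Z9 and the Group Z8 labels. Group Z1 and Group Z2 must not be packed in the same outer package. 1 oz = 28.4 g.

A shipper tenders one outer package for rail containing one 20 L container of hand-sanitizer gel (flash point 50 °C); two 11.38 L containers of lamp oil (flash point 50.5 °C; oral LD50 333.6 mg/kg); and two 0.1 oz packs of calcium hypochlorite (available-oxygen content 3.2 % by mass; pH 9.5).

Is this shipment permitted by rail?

Hand-sanitizer gel: flash point 50 °C ≤ 60 °C → Group Z1 (Flammable Liquid).
The lamp oil has flash point 50.5 °C, which is ≤ 60 °C, so it is Group Z1 (Flammable Liquid).
With available-oxygen content 3.2 % by mass (≥ 3 % by mass), the calcium hypochlorite falls in Group Z2.
Group Z1 net quantity: 20 L + (two 11.38 L containers = 22.76 L) = 42.76 L.
42.76 L is within the rail limit of 50 L for Group Z1.
Group Z2 quantity: two 0.1 oz packs = 5.68 g.
5.68 g exceeds the rail limit of 1 g for Group Z2.
Group Z1 and Group Z2 may not share an outer package.

No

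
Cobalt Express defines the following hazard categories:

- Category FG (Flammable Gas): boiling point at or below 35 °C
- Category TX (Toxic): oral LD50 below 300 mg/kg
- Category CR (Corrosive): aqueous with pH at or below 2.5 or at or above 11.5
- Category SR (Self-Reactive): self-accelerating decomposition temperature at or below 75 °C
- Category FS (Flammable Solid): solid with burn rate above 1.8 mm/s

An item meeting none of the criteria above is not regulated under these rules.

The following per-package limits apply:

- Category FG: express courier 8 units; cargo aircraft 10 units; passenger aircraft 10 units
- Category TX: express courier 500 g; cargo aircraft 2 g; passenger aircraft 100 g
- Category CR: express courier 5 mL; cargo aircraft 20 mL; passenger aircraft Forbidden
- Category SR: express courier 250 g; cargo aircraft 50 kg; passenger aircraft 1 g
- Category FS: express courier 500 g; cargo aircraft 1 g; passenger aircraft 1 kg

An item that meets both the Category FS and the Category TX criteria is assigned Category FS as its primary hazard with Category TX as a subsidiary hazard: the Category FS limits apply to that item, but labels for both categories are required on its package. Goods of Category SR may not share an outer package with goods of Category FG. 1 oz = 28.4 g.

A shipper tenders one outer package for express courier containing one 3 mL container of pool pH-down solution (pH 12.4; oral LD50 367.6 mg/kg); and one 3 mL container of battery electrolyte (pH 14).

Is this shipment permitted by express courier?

No

Pool pH-down solution: pH 12.4 ≥ 11.5 → Category CR (Corrosive).
pH 14 meets the Category CR criterion (Corrosive), so the battery electrolyte is Category CR.
Total Category CR: 3 mL + 3 mL = 6 mL.
6 mL > 5 mL (express courier limit, Category CR) — over the limit.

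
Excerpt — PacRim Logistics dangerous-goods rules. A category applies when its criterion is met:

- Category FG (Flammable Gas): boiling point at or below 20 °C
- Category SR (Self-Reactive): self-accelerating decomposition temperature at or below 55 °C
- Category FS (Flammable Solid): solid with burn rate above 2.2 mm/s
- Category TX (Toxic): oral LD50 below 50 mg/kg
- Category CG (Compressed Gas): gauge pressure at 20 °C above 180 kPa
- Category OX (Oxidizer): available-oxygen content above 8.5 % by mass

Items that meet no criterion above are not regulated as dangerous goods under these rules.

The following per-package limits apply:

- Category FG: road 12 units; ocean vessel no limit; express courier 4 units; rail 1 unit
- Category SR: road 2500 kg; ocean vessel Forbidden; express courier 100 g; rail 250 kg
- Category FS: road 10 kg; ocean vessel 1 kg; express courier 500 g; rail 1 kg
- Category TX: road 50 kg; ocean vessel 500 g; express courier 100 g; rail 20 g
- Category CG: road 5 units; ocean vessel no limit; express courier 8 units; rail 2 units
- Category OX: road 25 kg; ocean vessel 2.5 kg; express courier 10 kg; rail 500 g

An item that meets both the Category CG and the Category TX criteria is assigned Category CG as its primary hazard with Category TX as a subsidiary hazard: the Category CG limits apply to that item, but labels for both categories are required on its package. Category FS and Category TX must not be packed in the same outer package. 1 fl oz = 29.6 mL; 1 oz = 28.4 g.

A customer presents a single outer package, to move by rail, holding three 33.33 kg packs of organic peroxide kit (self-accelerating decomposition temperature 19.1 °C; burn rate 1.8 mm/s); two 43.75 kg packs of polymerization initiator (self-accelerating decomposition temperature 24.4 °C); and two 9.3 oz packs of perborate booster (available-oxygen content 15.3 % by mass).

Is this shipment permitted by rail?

No

The organic peroxide kit has self-accelerating decomposition temperature 19.1 °C, which is ≤ 55 °C, so it is Category SR (Self-Reactive).
Polymerization initiator: self-accelerating decomposition temperature 24.4 °C ≤ 55 °C → Category SR (Self-Reactive).
Perborate booster: available-oxygen content 15.3 % by mass > 8.5 % by mass → Category OX (Oxidizer).
Category SR net quantity: (three 33.33 kg packs = 99.99 kg) + (two 43.75 kg packs = 87.5 kg) = 187.49 kg.
187.49 kg ≤ 250 kg (rail limit, Category SR) — within limit.
Category OX quantity: two 9.3 oz packs = 528.24 g.
528.24 g > 500 g (rail limit, Category OX) — over the limit.
The segregation rule (Category FS with Category TX) does not apply to Category SR with Category OX.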